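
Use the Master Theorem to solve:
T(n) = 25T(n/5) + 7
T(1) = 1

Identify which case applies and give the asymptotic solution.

a=25, b=5, f(n)=7.
log_5(25) = 2 > 0.
Since f(n) = O(n^0) is polynomially smaller than n^2, Case 1 applies.
T(n) = Theta(n^2).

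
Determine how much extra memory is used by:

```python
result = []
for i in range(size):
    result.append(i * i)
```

Space complexity: O(n).
Auxiliary storage grows linearly with the input size n in the worst case.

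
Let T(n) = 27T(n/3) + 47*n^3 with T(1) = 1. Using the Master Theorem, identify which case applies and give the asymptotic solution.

a=27, b=3, f(n)=47*n^3.
log_3(27) = 3, so n^(log_b(a)) = n^3.
f(n) = Theta(n^3), so Case 2 applies.
T(n) = Theta(n^3 log n).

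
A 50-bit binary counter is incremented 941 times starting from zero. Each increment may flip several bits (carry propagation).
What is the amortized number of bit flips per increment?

Bit i flips on every 2^i-th increment, so over 941 increments bit i flips floor(941/2^i) times. Summing over i: total flips < 2 * 941. Amortized: < 2 = O(1) per increment.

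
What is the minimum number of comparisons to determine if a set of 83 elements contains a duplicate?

Determining if 83 elements are all distinct requires Omega(n log n) comparisons in the comparison model. This follows from the element distinctness lower bound.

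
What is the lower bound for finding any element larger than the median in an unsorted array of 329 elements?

To find an element larger than the median of 329 elements, we must see Omega(n) elements. Without seeing enough elements, an adversary can make any unseen element the median.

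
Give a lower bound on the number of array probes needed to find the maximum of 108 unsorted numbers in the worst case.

Adversary: any unprobed cell could hold a value larger than everything seen so far. If fewer than 108 cells are probed, the adversary places the max in an unprobed cell. So all 108 cells must be examined; together with 108-1 comparisons this is tight.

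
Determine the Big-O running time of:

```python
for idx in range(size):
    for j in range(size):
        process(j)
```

Time complexity: O(n^2).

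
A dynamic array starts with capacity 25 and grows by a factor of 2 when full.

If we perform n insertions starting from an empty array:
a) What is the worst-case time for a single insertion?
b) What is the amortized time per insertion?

(a) Worst-case single insertion: O(n) -- when the array is full at capacity c, the resize copies all c elements, and c can be Theta(n).
(b) Resizes happen at sizes 25, 50, 100, ... Total copy cost for n insertions: 25 + 50 + ... = O(n) (geometric series with ratio 1/2). Amortized cost per insertion: O(n)/n = O(1).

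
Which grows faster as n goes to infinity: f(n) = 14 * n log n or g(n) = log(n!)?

f(n) = 14 * n log n and g(n) = log(n!) are Theta of each other: Stirling: log(n!) = n log n - n + O(log n) = Theta(n log n); the constant 14 doesn't change the Theta class.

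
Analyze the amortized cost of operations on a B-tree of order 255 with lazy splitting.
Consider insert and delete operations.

In a B-tree of order 255, a node splits when it has 255 keys. With lazy splitting, we use potential Phi = number of full nodes + number of near-empty nodes. Each split costs O(1) but reduces potential. Between splits, at least 127 insertions must occur in that node. Amortized structural cost is O(1) per operation, plus O(log_255 n) traversal.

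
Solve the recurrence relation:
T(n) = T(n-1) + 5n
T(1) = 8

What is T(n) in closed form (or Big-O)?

Unrolling: T(n) = 8 + 5*(2 + 3 + ... + n) = 8 + 5*(n(n+1)/2 - 1) = O(n^2).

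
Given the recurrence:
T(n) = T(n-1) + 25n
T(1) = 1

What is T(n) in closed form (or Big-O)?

Unrolling: T(n) = 1 + 25*(2 + 3 + ... + n) = 1 + 25*(n(n+1)/2 - 1) = O(n^2).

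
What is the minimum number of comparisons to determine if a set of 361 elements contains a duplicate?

Determining if 361 elements are all distinct requires Omega(n log n) comparisons in the comparison model. This follows from the element distinctness lower bound.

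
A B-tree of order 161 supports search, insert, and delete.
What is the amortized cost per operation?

B-tree of order 161 has height O(log_161 n). Each operation traverses the tree height. Splits during insert and merges during delete are O(1) each and occur at most once per level. Total cost per operation: O(log_161 n).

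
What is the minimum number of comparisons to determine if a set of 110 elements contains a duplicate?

Determining if 110 elements are all distinct requires Omega(n log n) comparisons in the comparison model. This follows from the element distinctness lower bound.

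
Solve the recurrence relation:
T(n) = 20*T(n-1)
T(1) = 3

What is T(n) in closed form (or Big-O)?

Each step multiplies by 20. T(n) = T(1)*20^(n-1) = 3*20^(n-1).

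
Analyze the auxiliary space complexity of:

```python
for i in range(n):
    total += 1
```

Space complexity: O(1).
Only a constant amount of auxiliary storage is used; nothing grows with n.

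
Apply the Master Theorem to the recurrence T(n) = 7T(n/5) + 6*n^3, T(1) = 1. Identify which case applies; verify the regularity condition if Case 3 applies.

a=7, b=5, f(n)=6*n^3.
log_5(7) = 1.209 < 3.
f(n) = Omega(n^(1.209+epsilon)) for some epsilon > 0, so Case 3 is the candidate.
Regularity: a*f(n/b) = 7*6*(n/5)^3 = (7/125)*6*n^3 <= c*f(n) with c = 7/125 < 1. Satisfied.
Case 3: T(n) = Theta(n^3).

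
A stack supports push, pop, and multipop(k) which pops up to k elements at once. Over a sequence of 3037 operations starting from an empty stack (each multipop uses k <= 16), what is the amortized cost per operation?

Each element is pushed exactly once and popped at most once (whether by pop or as part of a multipop). So the total number of individual pops over the whole sequence is at most the number of pushes, which is at most 3037. Total work <= 2 * 3037, hence O(1) amortized per operation.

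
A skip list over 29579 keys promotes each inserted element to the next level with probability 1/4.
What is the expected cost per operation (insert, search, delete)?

Expected number of levels is O(log_4(29579)) = O(log n). A search visits O(1) expected nodes per level over O(log n) levels. Insert/delete are a search plus O(1) pointer updates per level. Expected O(log n) per operation.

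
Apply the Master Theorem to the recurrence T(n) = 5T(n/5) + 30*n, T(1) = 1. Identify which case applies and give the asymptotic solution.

a=5, b=5, f(n)=30*n.
log_5(5) = 1, so n^(log_b(a)) = n.
f(n) = Theta(n), so Case 2 applies.
T(n) = Theta(n log n).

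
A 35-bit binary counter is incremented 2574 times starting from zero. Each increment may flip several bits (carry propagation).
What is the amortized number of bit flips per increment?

Bit i flips on every 2^i-th increment, so over 2574 increments bit i flips floor(2574/2^i) times. Summing over i: total flips < 2 * 2574. Amortized: < 2 = O(1) per increment.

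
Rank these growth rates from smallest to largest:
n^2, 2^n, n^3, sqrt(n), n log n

Ordered by growth rate: sqrt(n) < n log n < n^2 < n^3 < 2^n.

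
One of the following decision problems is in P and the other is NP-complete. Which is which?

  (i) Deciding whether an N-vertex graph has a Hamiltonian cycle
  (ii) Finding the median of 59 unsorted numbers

(i) is NP-complete: one of Karp's 21 NP-complete problems.
(ii) is P: linear-time selection (median-of-medians) runs in O(n).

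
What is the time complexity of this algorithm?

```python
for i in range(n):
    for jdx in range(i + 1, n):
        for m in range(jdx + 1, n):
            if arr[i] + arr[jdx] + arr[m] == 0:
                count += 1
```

Time complexity: O(n^3).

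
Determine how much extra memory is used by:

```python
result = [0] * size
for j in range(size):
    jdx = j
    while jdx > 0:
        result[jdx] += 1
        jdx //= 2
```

Space complexity: O(n).
Auxiliary storage grows linearly with the input size n in the worst case.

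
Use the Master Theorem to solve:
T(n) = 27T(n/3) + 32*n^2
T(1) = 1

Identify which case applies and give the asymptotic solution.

a=27, b=3, f(n)=32*n^2.
log_3(27) = 3 > 2.
Since f(n) = O(n^2) is polynomially smaller than n^3, Case 1 applies.
T(n) = Theta(n^3).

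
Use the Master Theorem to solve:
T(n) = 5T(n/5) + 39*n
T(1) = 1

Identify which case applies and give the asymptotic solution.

a=5, b=5, f(n)=39*n.
log_5(5) = 1, so n^(log_b(a)) = n.
f(n) = Theta(n), so Case 2 applies.
T(n) = Theta(n log n).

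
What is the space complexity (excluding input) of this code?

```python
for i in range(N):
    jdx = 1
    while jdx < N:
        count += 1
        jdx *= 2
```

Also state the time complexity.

Space complexity: O(1).
Only a constant amount of auxiliary storage is used; nothing grows with n.
Time complexity: O(n log n).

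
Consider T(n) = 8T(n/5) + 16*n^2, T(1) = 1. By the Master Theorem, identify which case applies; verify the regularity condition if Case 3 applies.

a=8, b=5, f(n)=16*n^2.
log_5(8) = 1.292 < 2.
f(n) = Omega(n^(1.292+epsilon)) for some epsilon > 0, so Case 3 is the candidate.
Regularity: a*f(n/b) = 8*16*(n/5)^2 = (8/25)*16*n^2 <= c*f(n) with c = 8/25 < 1. Satisfied.
Case 3: T(n) = Theta(n^2).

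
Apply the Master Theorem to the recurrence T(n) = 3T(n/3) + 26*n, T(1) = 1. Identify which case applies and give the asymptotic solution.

a=3, b=3, f(n)=26*n.
log_3(3) = 1, so n^(log_b(a)) = n.
f(n) = Theta(n), so Case 2 applies.
T(n) = Theta(n log n).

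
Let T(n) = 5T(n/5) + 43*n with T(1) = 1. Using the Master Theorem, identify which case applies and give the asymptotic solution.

a=5, b=5, f(n)=43*n.
log_5(5) = 1, so n^(log_b(a)) = n.
f(n) = Theta(n), so Case 2 applies.
T(n) = Theta(n log n).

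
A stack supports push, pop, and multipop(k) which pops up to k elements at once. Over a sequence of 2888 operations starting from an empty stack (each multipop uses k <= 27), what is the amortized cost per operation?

Each element is pushed exactly once and popped at most once (whether by pop or as part of a multipop). So the total number of individual pops over the whole sequence is at most the number of pushes, which is at most 2888. Total work <= 2 * 2888, hence O(1) amortized per operation.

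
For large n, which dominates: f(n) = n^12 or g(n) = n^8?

f(n) = n^12 grows faster: n^12/n^8 = n^4 -> infinity.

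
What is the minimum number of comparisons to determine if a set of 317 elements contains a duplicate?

Determining if 317 elements are all distinct requires Omega(n log n) comparisons in the comparison model. This follows from the element distinctness lower bound.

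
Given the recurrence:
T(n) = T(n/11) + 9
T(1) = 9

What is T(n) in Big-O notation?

Each step divides n by 11 and adds 9. After log_11(n) steps, T(n) = O(log n).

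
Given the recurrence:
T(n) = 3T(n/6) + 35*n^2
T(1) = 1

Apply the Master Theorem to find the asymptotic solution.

a=3, b=6, f(n)=35*n^2. log_6(3) = 0.6131 < 2. Case 3: T(n) = O(n^2).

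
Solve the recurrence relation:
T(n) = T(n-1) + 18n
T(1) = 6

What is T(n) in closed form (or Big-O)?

Unrolling: T(n) = 6 + 18*(2 + 3 + ... + n) = 6 + 18*(n(n+1)/2 - 1) = O(n^2).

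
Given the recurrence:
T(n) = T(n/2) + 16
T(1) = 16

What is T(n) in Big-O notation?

Each step divides n by 2 and adds 16. After log_2(n) steps, T(n) = O(log n).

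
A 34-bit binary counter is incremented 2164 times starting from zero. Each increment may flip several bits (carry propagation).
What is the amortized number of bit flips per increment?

Bit i flips on every 2^i-th increment, so over 2164 increments bit i flips floor(2164/2^i) times. Summing over i: total flips < 2 * 2164. Amortized: < 2 = O(1) per increment.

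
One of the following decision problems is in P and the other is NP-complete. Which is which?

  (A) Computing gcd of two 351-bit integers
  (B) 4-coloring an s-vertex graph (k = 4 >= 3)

(A) is P: the Euclidean algorithm runs in polynomial time in the bit-length.
(B) is NP-complete: graph k-coloring for k>=3 is NP-complete by reduction from 3-SAT.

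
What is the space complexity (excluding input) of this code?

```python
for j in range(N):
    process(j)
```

Space complexity: O(1).
Only a constant amount of auxiliary storage is used; nothing grows with n.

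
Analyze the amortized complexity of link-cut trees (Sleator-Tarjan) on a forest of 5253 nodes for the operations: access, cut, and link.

Link-cut trees represent the forest using splay trees over preferred paths. With potential Phi = sum over nodes of log(size of virtual subtree), each access on 5253 nodes is O(log 5253) = O(log n) amortized by the splay-tree access lemma. Cut and link are O(1) plus one access.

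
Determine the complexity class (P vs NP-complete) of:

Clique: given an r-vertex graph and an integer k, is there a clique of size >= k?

This problem is NP-complete: complement of Independent Set / Vertex Cover (with k part of the input).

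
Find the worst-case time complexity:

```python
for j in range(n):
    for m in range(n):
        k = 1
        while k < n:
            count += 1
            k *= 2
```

Time complexity: O(n^2 log n).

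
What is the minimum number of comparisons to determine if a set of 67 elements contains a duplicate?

Determining if 67 elements are all distinct requires Omega(n log n) comparisons in the comparison model. This follows from the element distinctness lower bound.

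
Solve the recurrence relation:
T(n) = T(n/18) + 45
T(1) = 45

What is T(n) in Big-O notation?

Each step divides n by 18 and adds 45. After log_18(n) steps, T(n) = O(log n).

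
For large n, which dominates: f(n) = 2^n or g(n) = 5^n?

g(n) = 5^n grows faster: (5/2)^n -> infinity since 5/2 > 1.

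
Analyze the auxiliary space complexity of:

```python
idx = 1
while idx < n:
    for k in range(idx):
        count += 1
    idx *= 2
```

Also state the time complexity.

Space complexity: O(1).
Only a constant amount of auxiliary storage is used; nothing grows with n.
Time complexity: O(n).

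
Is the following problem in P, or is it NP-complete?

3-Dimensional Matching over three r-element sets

This problem is NP-complete: one of Karp's 21 NP-complete problems.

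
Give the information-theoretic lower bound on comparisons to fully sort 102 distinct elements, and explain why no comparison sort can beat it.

A comparison sort is a binary decision tree whose leaves are the 102! = 961446671503512660926865558697259548455355905059659464369444714048531715130254590603314961882364451384985595980362059157503710042865532928000000000000000000000000 possible output permutations. A binary tree with L leaves has height >= ceil(log_2(L)). So any comparison sort needs >= ceil(log_2(102!)) = 539 comparisons in the worst case.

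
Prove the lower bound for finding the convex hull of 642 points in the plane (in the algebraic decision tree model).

Reduction from sorting: given 642 numbers x_1,...,x_{642}, map x_i to the point (x_i, x_i^2) on the parabola y = x^2. All points are on the convex hull, and walking the hull gives them in sorted x-order. Since sorting requires Omega(n log n), so does planar convex hull.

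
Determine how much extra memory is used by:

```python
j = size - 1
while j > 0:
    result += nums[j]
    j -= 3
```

Space complexity: O(1).
Only a constant amount of auxiliary storage is used; nothing grows with n.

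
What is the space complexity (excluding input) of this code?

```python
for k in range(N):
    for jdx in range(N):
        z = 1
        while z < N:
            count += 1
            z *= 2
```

Space complexity: O(1).
Only a constant amount of auxiliary storage is used; nothing grows with n.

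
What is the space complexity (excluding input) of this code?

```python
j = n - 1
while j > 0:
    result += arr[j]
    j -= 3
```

Space complexity: O(1).
Only a constant amount of auxiliary storage is used; nothing grows with n.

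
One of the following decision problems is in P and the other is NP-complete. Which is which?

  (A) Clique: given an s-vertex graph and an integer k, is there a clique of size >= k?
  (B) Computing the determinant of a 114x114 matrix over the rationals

(A) is NP-complete: complement of Independent Set / Vertex Cover (with k part of the input).
(B) is P: Gaussian elimination runs in O(n^3).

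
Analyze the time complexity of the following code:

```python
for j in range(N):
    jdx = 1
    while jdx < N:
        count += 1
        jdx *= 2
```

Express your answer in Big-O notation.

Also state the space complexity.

Time complexity: O(n log n).
Space complexity: O(1).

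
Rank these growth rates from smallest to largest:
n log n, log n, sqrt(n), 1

Ordered by growth rate: 1 < log n < sqrt(n) < n log n.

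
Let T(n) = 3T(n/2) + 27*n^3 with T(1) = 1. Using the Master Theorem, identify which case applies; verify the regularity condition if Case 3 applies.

a=3, b=2, f(n)=27*n^3.
log_2(3) = 1.585 < 3.
f(n) = Omega(n^(1.585+epsilon)) for some epsilon > 0, so Case 3 is the candidate.
Regularity: a*f(n/b) = 3*27*(n/2)^3 = (3/8)*27*n^3 <= c*f(n) with c = 3/8 < 1. Satisfied.
Case 3: T(n) = Theta(n^3).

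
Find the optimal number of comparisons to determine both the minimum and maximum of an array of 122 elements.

Naive approach: 242 comparisons (121 for max + 121 for min).
Optimal: Compare elements in pairs first (floor(n/2) = 61 comparisons), then find max among winners and min among losers (60 comparisons each).
Total: ceil(3n/2) - 2 = 181 comparisons. An adversary argument shows this is also a lower bound.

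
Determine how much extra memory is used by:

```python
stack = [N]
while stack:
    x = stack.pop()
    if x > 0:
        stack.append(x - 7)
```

Space complexity: O(1).
Only a constant amount of auxiliary storage is used; nothing grows with n.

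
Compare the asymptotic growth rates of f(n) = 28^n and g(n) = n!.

g(n) = n! grows faster: n!/28^n -> infinity by Stirling.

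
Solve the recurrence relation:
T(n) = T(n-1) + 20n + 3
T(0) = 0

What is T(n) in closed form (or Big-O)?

Dominant term in sum is 20*sum(i, i=1..n) = 20*n*(n+1)/2 = O(n^2).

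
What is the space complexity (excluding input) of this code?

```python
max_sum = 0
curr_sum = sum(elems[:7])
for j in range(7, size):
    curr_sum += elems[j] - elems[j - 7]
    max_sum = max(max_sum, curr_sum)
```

Space complexity: O(1).
Only a constant amount of auxiliary storage is used; nothing grows with n.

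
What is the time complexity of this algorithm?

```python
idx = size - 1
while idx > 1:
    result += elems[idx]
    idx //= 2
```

Time complexity: O(log n).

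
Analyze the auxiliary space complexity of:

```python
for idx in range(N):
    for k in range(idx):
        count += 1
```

Space complexity: O(1).
Only a constant amount of auxiliary storage is used; nothing grows with n.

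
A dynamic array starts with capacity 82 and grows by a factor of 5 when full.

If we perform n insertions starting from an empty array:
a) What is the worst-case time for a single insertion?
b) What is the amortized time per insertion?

(a) Worst-case single insertion: O(n) -- when the array is full at capacity c, the resize copies all c elements, and c can be Theta(n).
(b) Resizes happen at sizes 82, 410, 2050, ... Total copy cost for n insertions: 82 + 410 + ... = O(n) (geometric series with ratio 1/5). Amortized cost per insertion: O(n)/n = O(1).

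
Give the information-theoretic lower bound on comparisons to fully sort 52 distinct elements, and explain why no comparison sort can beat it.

A comparison sort is a binary decision tree whose leaves are the 52! = 80658175170943878571660636856403766975289505440883277824000000000000 possible output permutations. A binary tree with L leaves has height >= ceil(log_2(L)). So any comparison sort needs >= ceil(log_2(52!)) = 226 comparisons in the worst case.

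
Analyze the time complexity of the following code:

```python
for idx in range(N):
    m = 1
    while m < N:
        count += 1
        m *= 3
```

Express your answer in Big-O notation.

Time complexity: O(n log n).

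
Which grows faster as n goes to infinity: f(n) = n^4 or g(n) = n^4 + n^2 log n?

f(n) = n^4 and g(n) = n^4 + n^2 log n are Theta of each other: the lower-order n^2 log n term is o(n^4); both are Theta(n^4).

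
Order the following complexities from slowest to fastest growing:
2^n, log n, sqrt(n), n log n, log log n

Ordered by growth rate: log log n < log n < sqrt(n) < n log n < 2^n.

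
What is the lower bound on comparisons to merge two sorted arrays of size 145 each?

To merge two sorted arrays of size 145, we need at least 289 comparisons in the worst case. An adversary can force every element to be compared.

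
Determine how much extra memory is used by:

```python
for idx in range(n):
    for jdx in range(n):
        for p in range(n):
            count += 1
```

Space complexity: O(1).
Only a constant amount of auxiliary storage is used; nothing grows with n.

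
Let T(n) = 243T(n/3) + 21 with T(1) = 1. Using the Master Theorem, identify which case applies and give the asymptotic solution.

a=243, b=3, f(n)=21.
log_3(243) = 5 > 0.
Since f(n) = O(n^0) is polynomially smaller than n^5, Case 1 applies.
T(n) = Theta(n^5).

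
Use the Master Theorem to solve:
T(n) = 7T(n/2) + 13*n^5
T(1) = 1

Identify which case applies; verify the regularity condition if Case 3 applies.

a=7, b=2, f(n)=13*n^5.
log_2(7) = 2.807 < 5.
f(n) = Omega(n^(2.807+epsilon)) for some epsilon > 0, so Case 3 is the candidate.
Regularity: a*f(n/b) = 7*13*(n/2)^5 = (7/32)*13*n^5 <= c*f(n) with c = 7/32 < 1. Satisfied.
Case 3: T(n) = Theta(n^5).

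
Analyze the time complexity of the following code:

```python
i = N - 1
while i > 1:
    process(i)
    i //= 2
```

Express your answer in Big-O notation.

Time complexity: O(log n).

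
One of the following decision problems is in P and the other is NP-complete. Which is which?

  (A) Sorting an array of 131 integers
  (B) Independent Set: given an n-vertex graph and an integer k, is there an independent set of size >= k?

(A) is P: merge sort runs in O(n log n).
(B) is NP-complete: complement of Clique (with k part of the input).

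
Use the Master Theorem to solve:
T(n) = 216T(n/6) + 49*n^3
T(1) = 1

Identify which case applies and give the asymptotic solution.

a=216, b=6, f(n)=49*n^3.
log_6(216) = 3, so n^(log_b(a)) = n^3.
f(n) = Theta(n^3), so Case 2 applies.
T(n) = Theta(n^3 log n).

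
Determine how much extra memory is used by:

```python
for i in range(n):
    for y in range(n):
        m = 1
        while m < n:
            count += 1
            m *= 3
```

Space complexity: O(1).
Only a constant amount of auxiliary storage is used; nothing grows with n.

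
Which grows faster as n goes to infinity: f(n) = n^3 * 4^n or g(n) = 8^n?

g(n) = 8^n grows faster: 8^n / (n^3 4^n) = (8/4)^n / n^3 -> infinity since 8/4 > 1.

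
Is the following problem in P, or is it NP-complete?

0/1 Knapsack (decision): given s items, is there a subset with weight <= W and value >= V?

This problem is NP-complete: reduces from Subset Sum.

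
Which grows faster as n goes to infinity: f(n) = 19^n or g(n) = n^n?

g(n) = n^n grows faster: n^n / 19^n = (n/19)^n -> infinity once n > 19.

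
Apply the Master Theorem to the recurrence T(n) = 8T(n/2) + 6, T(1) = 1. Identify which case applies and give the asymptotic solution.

a=8, b=2, f(n)=6.
log_2(8) = 3 > 0.
Since f(n) = O(n^0) is polynomially smaller than n^3, Case 1 applies.
T(n) = Theta(n^3).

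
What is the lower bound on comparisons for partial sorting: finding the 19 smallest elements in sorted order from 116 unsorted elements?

Finding 19 smallest of 116 in sorted order: Omega(116) to identify the 19 smallest, plus Omega(19 log 19) to sort them. Total: Omega(n + k log k).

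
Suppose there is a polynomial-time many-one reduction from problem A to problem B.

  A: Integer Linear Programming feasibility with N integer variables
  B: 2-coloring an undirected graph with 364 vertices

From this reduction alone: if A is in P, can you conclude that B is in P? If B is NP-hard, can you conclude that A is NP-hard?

A poly-time reduction A <=_p B transfers tractability DOWN (B easy => A easy) and hardness UP (A hard => B hard), not the reverse.
From A in P, the reduction alone does NOT give B in P: any problem in P trivially reduces to SAT, yet SAT is not known to be in P.
From B NP-hard, the reduction alone does NOT give A NP-hard: again, easy problems reduce to hard ones.
(Here in fact A is NP-complete and B is in P, so no such reduction is known -- its existence would imply P = NP; the analysis concerns only what the assumed reduction would or would not let you conclude.)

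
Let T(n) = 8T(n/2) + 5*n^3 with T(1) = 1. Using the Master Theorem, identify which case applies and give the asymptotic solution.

a=8, b=2, f(n)=5*n^3.
log_2(8) = 3, so n^(log_b(a)) = n^3.
f(n) = Theta(n^3), so Case 2 applies.
T(n) = Theta(n^3 log n).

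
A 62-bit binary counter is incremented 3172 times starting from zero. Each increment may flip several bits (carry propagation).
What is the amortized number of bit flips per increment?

Bit i flips on every 2^i-th increment, so over 3172 increments bit i flips floor(3172/2^i) times. Summing over i: total flips < 2 * 3172. Amortized: < 2 = O(1) per increment.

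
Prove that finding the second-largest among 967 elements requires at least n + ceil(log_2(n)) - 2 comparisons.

Lower bound (adversary): identifying the maximum requires 967-1 comparisons (each eliminates one candidate). Assign weight 1 to each element; on each comparison the adversary lets the heavier side win and gives it the loser's weight. The max ends with weight 967, but each comparison it wins at most doubles its weight, so the max must win >= ceil(log_2(967)) = 10 comparisons. The second-largest is one of those 10 direct losers to the max, and identifying which one is largest needs >= 10-1 further comparisons. Total >= 967-1 + 10-1 = 975.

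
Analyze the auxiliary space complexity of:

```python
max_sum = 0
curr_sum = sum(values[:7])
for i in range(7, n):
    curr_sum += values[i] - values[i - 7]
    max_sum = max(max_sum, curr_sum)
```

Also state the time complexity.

Space complexity: O(1).
Only a constant amount of auxiliary storage is used; nothing grows with n.
Time complexity: O(n).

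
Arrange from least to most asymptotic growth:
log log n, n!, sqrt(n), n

Ordered by growth rate: log log n < sqrt(n) < n < n!.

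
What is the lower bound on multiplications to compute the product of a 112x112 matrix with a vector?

A 112x112 matrix-vector product has 112 inner products of length 112. Output depends on all 112^2 = 12544 matrix entries. At least 12544 multiplications needed.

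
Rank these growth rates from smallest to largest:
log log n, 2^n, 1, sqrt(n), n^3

Ordered by growth rate: 1 < log log n < sqrt(n) < n^3 < 2^n.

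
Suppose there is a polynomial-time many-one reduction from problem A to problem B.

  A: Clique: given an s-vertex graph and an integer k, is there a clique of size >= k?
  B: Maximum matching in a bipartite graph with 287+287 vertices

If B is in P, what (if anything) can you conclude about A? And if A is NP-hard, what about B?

A poly-time reduction A <=_p B means any A-instance can be transformed to a B-instance in poly time.
If B is in P: compose the reduction with B's poly-time algorithm to solve A in poly time, so A is in P.
If A is NP-hard: every NP problem reduces to A, which reduces to B; composing reductions, every NP problem reduces to B, so B is NP-hard.
(Here in fact A is NP-complete and B is in P, so no such reduction is known -- its existence would imply P = NP; the analysis concerns only what the assumed reduction would or would not let you conclude.)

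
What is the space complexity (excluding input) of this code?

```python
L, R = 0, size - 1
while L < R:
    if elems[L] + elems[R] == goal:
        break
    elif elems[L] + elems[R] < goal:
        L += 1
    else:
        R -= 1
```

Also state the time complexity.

Space complexity: O(1).
Only a constant amount of auxiliary storage is used; nothing grows with n.
Time complexity: O(n).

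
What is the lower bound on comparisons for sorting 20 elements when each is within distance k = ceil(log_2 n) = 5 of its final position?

Partition the 20 positions into floor(n/k) blocks of k = 5 consecutive positions; any permutation within a block keeps every element within k of its final position, so there are at least (k!)^(n/k) distinguishable inputs. Lower bound: log_2((k!)^(n/k)) = (n/k) * log_2(k!) = Theta(n log k); with k = ceil(log_2 n), this is Omega(n log log n).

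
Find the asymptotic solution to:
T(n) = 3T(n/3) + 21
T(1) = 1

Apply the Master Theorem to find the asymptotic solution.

a=3, b=3, f(n)=21. log_3(3) = 1. Case 1 of Master Theorem: T(n) = O(n^1).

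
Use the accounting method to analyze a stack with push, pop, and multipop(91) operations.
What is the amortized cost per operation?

Assign 2 credits per push (1 for the push, 1 saved for a future pop). Each pop or element popped by multipop(91) uses 1 saved credit. Total credits never go negative, so amortized cost is O(1).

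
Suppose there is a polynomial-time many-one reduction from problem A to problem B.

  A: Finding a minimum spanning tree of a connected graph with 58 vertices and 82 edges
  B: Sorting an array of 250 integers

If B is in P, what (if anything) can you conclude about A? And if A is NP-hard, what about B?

A poly-time reduction A <=_p B means any A-instance can be transformed to a B-instance in poly time.
If B is in P: compose the reduction with B's poly-time algorithm to solve A in poly time, so A is in P.
If A is NP-hard: every NP problem reduces to A, which reduces to B; composing reductions, every NP problem reduces to B, so B is NP-hard.
(Here in fact A is P and B is P.)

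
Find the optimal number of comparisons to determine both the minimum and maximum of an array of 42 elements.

Naive approach: 82 comparisons (41 for max + 41 for min).
Optimal: Compare elements in pairs first (floor(n/2) = 21 comparisons), then find max among winners and min among losers (20 comparisons each).
Total: ceil(3n/2) - 2 = 61 comparisons. An adversary argument shows this is also a lower bound.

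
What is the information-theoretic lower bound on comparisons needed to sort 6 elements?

There are 6! = 720 possible orderings. Each comparison gives 1 bit. We need at least ceil(log_2(720)) = 10 comparisons.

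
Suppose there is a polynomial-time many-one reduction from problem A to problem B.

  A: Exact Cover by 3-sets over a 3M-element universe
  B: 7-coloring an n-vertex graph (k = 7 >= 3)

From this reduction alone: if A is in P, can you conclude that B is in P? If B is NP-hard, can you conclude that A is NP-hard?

A poly-time reduction A <=_p B transfers tractability DOWN (B easy => A easy) and hardness UP (A hard => B hard), not the reverse.
From A in P, the reduction alone does NOT give B in P: any problem in P trivially reduces to SAT, yet SAT is not known to be in P.
From B NP-hard, the reduction alone does NOT give A NP-hard: again, easy problems reduce to hard ones.
(Here in fact A is NP-complete and B is NP-complete.)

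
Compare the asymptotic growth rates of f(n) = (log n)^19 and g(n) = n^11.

g(n) = n^11 grows faster: any positive polynomial dominates any polylog.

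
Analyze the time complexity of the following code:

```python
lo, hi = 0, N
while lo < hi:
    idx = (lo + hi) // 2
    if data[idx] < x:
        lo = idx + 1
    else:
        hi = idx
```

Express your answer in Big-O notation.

Time complexity: O(log n).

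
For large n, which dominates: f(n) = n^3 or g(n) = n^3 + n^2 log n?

f(n) = n^3 and g(n) = n^3 + n^2 log n are Theta of each other: the lower-order n^2 log n term is o(n^3); both are Theta(n^3).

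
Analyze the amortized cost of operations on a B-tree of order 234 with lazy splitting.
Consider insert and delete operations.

In a B-tree of order 234, a node splits when it has 234 keys. With lazy splitting, we use potential Phi = number of full nodes + number of near-empty nodes. Each split costs O(1) but reduces potential. Between splits, at least 117 insertions must occur in that node. Amortized structural cost is O(1) per operation, plus O(log_234 n) traversal.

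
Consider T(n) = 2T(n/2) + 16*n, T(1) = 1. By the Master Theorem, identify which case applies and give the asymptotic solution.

a=2, b=2, f(n)=16*n.
log_2(2) = 1, so n^(log_b(a)) = n.
f(n) = Theta(n), so Case 2 applies.
T(n) = Theta(n log n).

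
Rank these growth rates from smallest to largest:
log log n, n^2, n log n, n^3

Ordered by growth rate: log log n < n log n < n^2 < n^3.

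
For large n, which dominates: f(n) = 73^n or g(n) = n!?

g(n) = n! grows faster: n!/73^n -> infinity by Stirling.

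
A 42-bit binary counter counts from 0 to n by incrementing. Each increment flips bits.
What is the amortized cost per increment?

Bit i flips every 2^i increments. Total flips over n increments: sum_{i=0}^{42} n/2^i < 2n. Amortized cost: 2n/n = O(1).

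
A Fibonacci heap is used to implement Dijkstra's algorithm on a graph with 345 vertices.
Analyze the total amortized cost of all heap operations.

Dijkstra performs 345 insert, 345 extract-min, and at most E decrease-key operations. With Fibonacci heap: insert O(1) amortized, extract-min O(log n) amortized, decrease-key O(1) amortized. Total with n = 345: O(n * 1 + n * log n + E * 1) = O(n log n + E).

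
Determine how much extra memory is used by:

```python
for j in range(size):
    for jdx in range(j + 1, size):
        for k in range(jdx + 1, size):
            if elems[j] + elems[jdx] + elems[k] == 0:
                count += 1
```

Space complexity: O(1).
Only a constant amount of auxiliary storage is used; nothing grows with n.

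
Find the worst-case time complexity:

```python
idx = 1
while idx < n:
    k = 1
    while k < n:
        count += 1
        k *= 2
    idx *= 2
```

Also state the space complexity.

Time complexity: O(log^2 n).
Space complexity: O(1).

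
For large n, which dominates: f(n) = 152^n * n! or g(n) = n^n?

f(n) = 152^n * n! grows faster: by Stirling n! ~ sqrt(2 pi n)(n/e)^n, so 152^n n! / n^n ~ (152/e)^n sqrt(2 pi n) -> infinity since 152/e > 1.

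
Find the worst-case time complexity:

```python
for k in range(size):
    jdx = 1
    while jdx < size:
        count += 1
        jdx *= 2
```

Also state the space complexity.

Time complexity: O(n log n).
Space complexity: O(1).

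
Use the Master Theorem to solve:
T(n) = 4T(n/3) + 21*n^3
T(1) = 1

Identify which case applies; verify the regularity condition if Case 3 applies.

a=4, b=3, f(n)=21*n^3.
log_3(4) = 1.262 < 3.
f(n) = Omega(n^(1.262+epsilon)) for some epsilon > 0, so Case 3 is the candidate.
Regularity: a*f(n/b) = 4*21*(n/3)^3 = (4/27)*21*n^3 <= c*f(n) with c = 4/27 < 1. Satisfied.
Case 3: T(n) = Theta(n^3).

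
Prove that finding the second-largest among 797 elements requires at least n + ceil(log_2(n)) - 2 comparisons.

Lower bound (adversary): identifying the maximum requires 797-1 comparisons (each eliminates one candidate). Assign weight 1 to each element; on each comparison the adversary lets the heavier side win and gives it the loser's weight. The max ends with weight 797, but each comparison it wins at most doubles its weight, so the max must win >= ceil(log_2(797)) = 10 comparisons. The second-largest is one of those 10 direct losers to the max, and identifying which one is largest needs >= 10-1 further comparisons. Total >= 797-1 + 10-1 = 805.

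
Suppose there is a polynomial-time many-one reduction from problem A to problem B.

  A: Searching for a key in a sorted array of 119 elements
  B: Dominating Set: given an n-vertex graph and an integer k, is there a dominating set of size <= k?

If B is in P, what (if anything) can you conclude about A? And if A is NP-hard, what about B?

A poly-time reduction A <=_p B means any A-instance can be transformed to a B-instance in poly time.
If B is in P: compose the reduction with B's poly-time algorithm to solve A in poly time, so A is in P.
If A is NP-hard: every NP problem reduces to A, which reduces to B; composing reductions, every NP problem reduces to B, so B is NP-hard.
(Here in fact A is P and B is NP-complete.)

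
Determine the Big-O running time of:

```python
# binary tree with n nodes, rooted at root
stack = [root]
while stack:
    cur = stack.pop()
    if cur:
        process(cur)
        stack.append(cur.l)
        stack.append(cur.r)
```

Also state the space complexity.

Time complexity: O(n).
Space complexity: O(n).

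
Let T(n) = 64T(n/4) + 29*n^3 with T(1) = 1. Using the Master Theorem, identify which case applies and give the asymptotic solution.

a=64, b=4, f(n)=29*n^3.
log_4(64) = 3, so n^(log_b(a)) = n^3.
f(n) = Theta(n^3), so Case 2 applies.
T(n) = Theta(n^3 log n).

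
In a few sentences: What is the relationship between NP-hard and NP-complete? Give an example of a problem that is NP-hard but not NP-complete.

NP-hard: at least as hard as any NP problem (but need not be in NP). NP-complete = NP-hard intersection NP. The Halting Problem is NP-hard but undecidable (not in NP). The optimization version of TSP is NP-hard but not a decision problem.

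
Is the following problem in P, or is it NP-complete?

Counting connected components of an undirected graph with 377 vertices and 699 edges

This problem is in P: BFS/DFS visits each vertex and edge once: O(V+E).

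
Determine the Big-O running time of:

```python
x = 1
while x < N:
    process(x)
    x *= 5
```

Time complexity: O(log n).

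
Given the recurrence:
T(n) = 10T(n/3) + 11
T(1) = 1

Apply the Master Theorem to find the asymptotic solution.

a=10, b=3, f(n)=11. log_3(10) = 2.096. Case 1 of Master Theorem: T(n) = O(n^2.096).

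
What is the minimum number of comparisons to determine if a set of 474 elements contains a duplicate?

Determining if 474 elements are all distinct requires Omega(n log n) comparisons in the comparison model. This follows from the element distinctness lower bound.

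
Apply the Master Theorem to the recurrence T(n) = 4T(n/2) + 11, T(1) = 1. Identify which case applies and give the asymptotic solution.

a=4, b=2, f(n)=11.
log_2(4) = 2 > 0.
Since f(n) = O(n^0) is polynomially smaller than n^2, Case 1 applies.
T(n) = Theta(n^2).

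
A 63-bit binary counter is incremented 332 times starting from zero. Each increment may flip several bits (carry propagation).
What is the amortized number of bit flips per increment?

Bit i flips on every 2^i-th increment, so over 332 increments bit i flips floor(332/2^i) times. Summing over i: total flips < 2 * 332. Amortized: < 2 = O(1) per increment.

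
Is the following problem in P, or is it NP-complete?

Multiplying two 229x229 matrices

This problem is in P: the schoolbook algorithm runs in O(n^3).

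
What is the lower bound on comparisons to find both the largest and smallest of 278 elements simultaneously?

Pair elements first (floor(278/2) comparisons), then find max among winners and min among losers. Total: ceil(3*278/2) - 2 = 415 comparisons.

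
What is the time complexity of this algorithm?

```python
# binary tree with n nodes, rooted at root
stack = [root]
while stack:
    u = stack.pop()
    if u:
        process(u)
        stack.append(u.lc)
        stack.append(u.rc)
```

Time complexity: O(n).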